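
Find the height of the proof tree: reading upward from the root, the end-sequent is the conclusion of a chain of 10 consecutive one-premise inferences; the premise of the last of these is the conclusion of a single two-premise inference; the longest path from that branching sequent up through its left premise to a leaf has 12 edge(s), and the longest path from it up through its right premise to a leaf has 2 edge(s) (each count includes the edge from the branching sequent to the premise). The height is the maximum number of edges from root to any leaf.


Longest path through the left premise: 12 edges (measured from the branching sequent)
Longest path through the right premise: 2 edges
Height of the subtree rooted at the branching sequent: max(12, 2) = 12
The branching sequent sits 10 edges above the root (the chain of one-premise inferences), so height = 12 + 10 = 22

22


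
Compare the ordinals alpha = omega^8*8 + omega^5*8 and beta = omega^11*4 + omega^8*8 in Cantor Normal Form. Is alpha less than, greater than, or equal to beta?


Compare term by term from highest exponent:
alpha = omega^8*8 + omega^5*8
beta = omega^11*4 + omega^8*8
Term 1: alpha has omega^8*8, beta has omega^11*4
Term 2: alpha has omega^5*8, beta has omega^8*8
Result: alpha < beta

alpha < beta


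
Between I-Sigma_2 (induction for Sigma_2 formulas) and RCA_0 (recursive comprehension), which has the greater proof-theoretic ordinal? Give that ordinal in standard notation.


Proof-theoretic ordinal of I-Sigma_2 (induction for Sigma_2 formulas): omega^(omega^omega)
Proof-theoretic ordinal of RCA_0 (recursive comprehension): omega^omega
Comparing: omega^omega < omega^(omega^omega).
The larger ordinal is omega^(omega^omega) (from I-Sigma_2 (induction for Sigma_2 formulas)).

omega^(omega^omega)


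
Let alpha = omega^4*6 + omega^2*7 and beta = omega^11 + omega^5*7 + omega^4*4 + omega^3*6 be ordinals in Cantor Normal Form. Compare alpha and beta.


Compare term by term from highest exponent:
alpha = omega^4*6 + omega^2*7
beta = omega^11 + omega^5*7 + omega^4*4 + omega^3*6
Term 1: alpha has omega^4*6, beta has omega^11*1
Term 2: alpha has omega^2*7, beta has omega^5*7
Term 3: alpha has omega^0*0, beta has omega^4*4
Term 4: alpha has omega^0*0, beta has omega^3*6
Result: alpha < beta

alpha < beta


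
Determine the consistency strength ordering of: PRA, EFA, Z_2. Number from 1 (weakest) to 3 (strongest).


Ordering by consistency strength:
1. EFA
2. PRA
3. Z_2


PRA=2, EFA=1, Z_2=3


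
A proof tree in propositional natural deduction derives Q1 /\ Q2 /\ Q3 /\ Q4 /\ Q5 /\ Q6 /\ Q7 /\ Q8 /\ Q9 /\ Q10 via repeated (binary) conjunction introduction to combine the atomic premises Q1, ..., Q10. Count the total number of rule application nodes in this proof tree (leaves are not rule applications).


The target conjunction has 10 conjuncts, i.e. 9 binary /\ connectives.
Each conjunction-intro joins two pieces, so 10 atoms require 10-1 = 9 applications.
Total inference nodes = 9

9


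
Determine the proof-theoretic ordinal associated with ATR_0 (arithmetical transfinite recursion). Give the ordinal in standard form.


The proof-theoretic ordinal of ATR_0 (arithmetical transfinite recursion) is a standard result in ordinal analysis.
This ordinal is the supremum of order types of primitive recursive well-orderings
that the theory can prove to be well-ordered.
For ATR_0 (arithmetical transfinite recursion), the proof-theoretic ordinal is Gamma_0.

Gamma_0


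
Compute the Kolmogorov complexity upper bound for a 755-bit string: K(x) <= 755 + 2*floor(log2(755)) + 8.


floor(log2(755)) = 9
2 * 9 = 18
K(x) <= 755 + 18 + 8 = 781

781


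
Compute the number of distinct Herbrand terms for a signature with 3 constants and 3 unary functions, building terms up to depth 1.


Herbrand terms by depth:
Depth 0: 3 constants
Depth 1: 9 new terms (running total: 12)
Total distinct ground terms = 12

12


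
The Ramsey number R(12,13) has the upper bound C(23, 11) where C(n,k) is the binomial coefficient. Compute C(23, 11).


R(12,13) <= C(12+13-2, 12-1) = C(23, 11)
C(23, 11) = 23! / (11! * 12!)
= 1352078

1352078


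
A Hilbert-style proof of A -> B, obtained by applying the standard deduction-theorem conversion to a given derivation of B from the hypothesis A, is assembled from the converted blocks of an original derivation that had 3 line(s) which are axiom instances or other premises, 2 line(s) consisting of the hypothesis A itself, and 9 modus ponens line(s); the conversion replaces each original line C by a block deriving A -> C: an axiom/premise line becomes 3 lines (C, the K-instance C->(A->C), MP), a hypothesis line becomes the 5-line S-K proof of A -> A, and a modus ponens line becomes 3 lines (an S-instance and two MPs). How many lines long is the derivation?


Deduction-theorem conversion, block by block:
- 3 axiom/premise lines -> 3 lines each = 9
- 2 hypothesis lines -> 5 lines each (identity proof A->A) = 10
- 9 MP lines -> 3 lines each (S-instance, MP, MP) = 27
Total = 9 + 10 + 27 = 46 lines.

46


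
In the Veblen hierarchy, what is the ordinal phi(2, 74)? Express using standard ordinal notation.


phi(2, 74):
phi(2, beta) = zeta_beta (the beta-th zeta number, fixed point of epsilon).
phi(2, 74) = zeta_74

zeta_74


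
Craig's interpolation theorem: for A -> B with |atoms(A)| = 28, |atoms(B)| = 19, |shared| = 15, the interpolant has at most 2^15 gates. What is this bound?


Shared atoms = 15
Craig interpolant size bound = 2^15
= 32768

32768


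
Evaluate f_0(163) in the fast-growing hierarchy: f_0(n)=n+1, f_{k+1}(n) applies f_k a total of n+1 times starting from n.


f_0(163) = 163 + 1 = 164

164


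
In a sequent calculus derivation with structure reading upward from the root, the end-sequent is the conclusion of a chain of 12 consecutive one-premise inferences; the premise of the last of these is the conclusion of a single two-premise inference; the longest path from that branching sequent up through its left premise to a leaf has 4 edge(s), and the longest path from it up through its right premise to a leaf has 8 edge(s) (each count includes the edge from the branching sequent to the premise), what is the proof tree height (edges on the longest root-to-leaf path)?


Longest path through the left premise: 4 edges (measured from the branching sequent)
Longest path through the right premise: 8 edges
Height of the subtree rooted at the branching sequent: max(4, 8) = 8
The branching sequent sits 12 edges above the root (the chain of one-premise inferences), so height = 8 + 12 = 20

20


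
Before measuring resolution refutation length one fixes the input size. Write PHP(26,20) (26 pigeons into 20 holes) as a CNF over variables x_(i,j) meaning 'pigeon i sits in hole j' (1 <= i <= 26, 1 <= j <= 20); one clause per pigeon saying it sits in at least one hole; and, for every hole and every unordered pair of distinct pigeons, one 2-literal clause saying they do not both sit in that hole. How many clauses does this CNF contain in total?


PHP(26,20): 26 pigeons, 20 holes, 26*20 = 520 variables.
- pigeon clauses: one per pigeon -> 26 clauses
- hole clauses: 20 holes * C(26,2) = 20 * 325 -> 6500 clauses
Total clauses = 26 + 6500 = 6526

6526


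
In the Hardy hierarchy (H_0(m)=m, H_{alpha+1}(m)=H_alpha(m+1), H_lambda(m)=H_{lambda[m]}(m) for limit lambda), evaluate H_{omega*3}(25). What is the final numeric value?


H_{omega*3}(25):
For the Hardy hierarchy, H_{omega*k}(n) = 2^k * n.
2^3 = 8.
8 * 25 = 200

200


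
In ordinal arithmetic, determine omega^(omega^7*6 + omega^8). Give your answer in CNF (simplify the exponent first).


omega^(omega^7*6 + omega^8):
In ordinal addition a term is absorbed by a following term of strictly larger exponent: 7 < 8, so omega^7*6 + omega^8 = omega^8.
omega raised to a CNF ordinal is a single CNF term: Result = omega^(omega^8)

omega^(omega^8)


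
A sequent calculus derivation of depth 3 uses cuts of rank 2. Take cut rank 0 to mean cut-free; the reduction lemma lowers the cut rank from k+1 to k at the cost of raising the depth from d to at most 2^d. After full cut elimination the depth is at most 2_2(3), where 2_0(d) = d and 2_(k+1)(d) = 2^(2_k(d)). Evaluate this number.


Each rank reduction sends depth d to at most 2^d; cut rank r needs r reductions.
2_0(3) = 3
2_1(3) = 2^3 = 8
2_2(3) = 2^8 = 256
Cut-free depth bound = 256

256


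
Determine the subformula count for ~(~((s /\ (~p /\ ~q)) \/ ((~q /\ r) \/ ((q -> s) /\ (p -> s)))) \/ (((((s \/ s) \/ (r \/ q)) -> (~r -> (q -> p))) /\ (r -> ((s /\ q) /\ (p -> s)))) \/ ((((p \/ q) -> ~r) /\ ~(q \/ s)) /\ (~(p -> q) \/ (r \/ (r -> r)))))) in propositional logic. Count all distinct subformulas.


Formula: ~(~((s /\ (~p /\ ~q)) \/ ((~q /\ r) \/ ((q -> s) /\ (p -> s)))) \/ (((((s \/ s) \/ (r \/ q)) -> (~r -> (q -> p))) /\ (r -> ((s /\ q) /\ (p -> s)))) \/ ((((p \/ q) -> ~r) /\ ~(q \/ s)) /\ (~(p -> q) \/ (r \/ (r -> r))))))
Subformulas found:
  1. r
  2. p
  3. q
  4. s
  5. ~p
  6. ~r
  7. ~q
  8. (s \/ s)
  9. (q -> p)
  10. (r -> r)
  11. (q \/ s)
  12. (p -> q)
  13. (q -> s)
  14. (p -> s)
  15. (s /\ q)
  16. (r \/ q)
  17. (p \/ q)
  18. (~q /\ r)
  19. ~(p -> q)
  20. ~(q \/ s)
  21. (~p /\ ~q)
  22. (r \/ (r -> r))
  23. (~r -> (q -> p))
  24. ((p \/ q) -> ~r)
  25. (s /\ (~p /\ ~q))
  26. ((s \/ s) \/ (r \/ q))
  27. ((s /\ q) /\ (p -> s))
  28. ((q -> s) /\ (p -> s))
  29. (r -> ((s /\ q) /\ (p -> s)))
  30. (~(p -> q) \/ (r \/ (r -> r)))
  31. (((p \/ q) -> ~r) /\ ~(q \/ s))
  32. ((~q /\ r) \/ ((q -> s) /\ (p -> s)))
  33. (((s \/ s) \/ (r \/ q)) -> (~r -> (q -> p)))
  34. ((s /\ (~p /\ ~q)) \/ ((~q /\ r) \/ ((q -> s) /\ (p -> s))))
  35. ~((s /\ (~p /\ ~q)) \/ ((~q /\ r) \/ ((q -> s) /\ (p -> s))))
  36. ((((p \/ q) -> ~r) /\ ~(q \/ s)) /\ (~(p -> q) \/ (r \/ (r -> r))))
  37. ((((s \/ s) \/ (r \/ q)) -> (~r -> (q -> p))) /\ (r -> ((s /\ q) /\ (p -> s))))
  38. (((((s \/ s) \/ (r \/ q)) -> (~r -> (q -> p))) /\ (r -> ((s /\ q) /\ (p -> s)))) \/ ((((p \/ q) -> ~r) /\ ~(q \/ s)) /\ (~(p -> q) \/ (r \/ (r -> r)))))
  39. (~((s /\ (~p /\ ~q)) \/ ((~q /\ r) \/ ((q -> s) /\ (p -> s)))) \/ (((((s \/ s) \/ (r \/ q)) -> (~r -> (q -> p))) /\ (r -> ((s /\ q) /\ (p -> s)))) \/ ((((p \/ q) -> ~r) /\ ~(q \/ s)) /\ (~(p -> q) \/ (r \/ (r -> r))))))
  40. ~(~((s /\ (~p /\ ~q)) \/ ((~q /\ r) \/ ((q -> s) /\ (p -> s)))) \/ (((((s \/ s) \/ (r \/ q)) -> (~r -> (q -> p))) /\ (r -> ((s /\ q) /\ (p -> s)))) \/ ((((p \/ q) -> ~r) /\ ~(q \/ s)) /\ (~(p -> q) \/ (r \/ (r -> r))))))
Total distinct subformulas = 40

40


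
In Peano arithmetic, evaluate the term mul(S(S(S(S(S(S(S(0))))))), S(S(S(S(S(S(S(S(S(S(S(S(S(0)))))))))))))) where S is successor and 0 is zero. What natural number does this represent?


mul(S^7(0), S^13(0)):
S^7(0) = 7
S^13(0) = 13
7 * 13 = 91

91


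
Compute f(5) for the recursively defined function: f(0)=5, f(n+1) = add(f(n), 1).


f(0) = 5
f(1) = add(f(0), 1) = add(5, 1) = 6
f(2) = add(f(1), 1) = add(6, 1) = 7
f(3) = add(f(2), 1) = add(7, 1) = 8
f(4) = add(f(3), 1) = add(8, 1) = 9
f(5) = add(f(4), 1) = add(9, 1) = 10


10


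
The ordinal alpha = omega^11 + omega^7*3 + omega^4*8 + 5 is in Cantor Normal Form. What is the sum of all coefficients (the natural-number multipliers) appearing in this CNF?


CNF: omega^11 + omega^7*3 + omega^4*8 + 5
Coefficients: 1 + 3 + 8 + 5 = 17

17


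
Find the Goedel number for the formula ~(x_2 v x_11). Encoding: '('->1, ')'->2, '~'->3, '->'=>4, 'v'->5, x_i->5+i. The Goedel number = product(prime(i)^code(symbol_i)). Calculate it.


Formula: ~(x_2 v x_11)
Symbol codes: [3, 1, 7, 5, 16, 2]
Primes: [2, 3, 5, 7, 11, 13]
p_1^3 = 2^3 = 8
p_2^1 = 3^1 = 3
p_3^7 = 5^7 = 78125
p_4^5 = 7^5 = 16807
p_5^16 = 11^16 = 45949729863572161
p_6^2 = 13^2 = 169
Product = 244715309173280035083118125000

244715309173280035083118125000


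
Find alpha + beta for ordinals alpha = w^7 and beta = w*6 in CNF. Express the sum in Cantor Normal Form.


Ordinal addition w^7 + w*6:
Leading exponent of alpha (7) > leading exponent of beta (1).
Since alpha's term has higher exponent than beta's leading term,
the sum is simply alpha followed by beta.
Result = w^7 + w*6

w^7 + w*6


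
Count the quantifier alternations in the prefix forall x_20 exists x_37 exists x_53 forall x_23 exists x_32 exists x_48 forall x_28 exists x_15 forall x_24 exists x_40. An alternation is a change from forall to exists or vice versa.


Walk the prefix and count type changes:
  position 1: forall -> exists <-- alternation
  position 2: exists -> exists
  position 3: exists -> forall <-- alternation
  position 4: forall -> exists <-- alternation
  position 5: exists -> exists
  position 6: exists -> forall <-- alternation
  position 7: forall -> exists <-- alternation
  position 8: exists -> forall <-- alternation
  position 9: forall -> exists <-- alternation
Total alternations = 7

7


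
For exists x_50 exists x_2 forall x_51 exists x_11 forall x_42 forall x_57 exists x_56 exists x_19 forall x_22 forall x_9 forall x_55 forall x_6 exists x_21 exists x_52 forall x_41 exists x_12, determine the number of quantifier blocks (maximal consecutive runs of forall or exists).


Alternations = 8.
Blocks = alternations + 1 = 9

9


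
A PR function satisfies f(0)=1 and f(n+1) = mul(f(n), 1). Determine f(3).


f(0) = 1
f(1) = mul(f(0), 1) = mul(1, 1) = 1
f(2) = mul(f(1), 1) = mul(1, 1) = 1
f(3) = mul(f(2), 1) = mul(1, 1) = 1


1


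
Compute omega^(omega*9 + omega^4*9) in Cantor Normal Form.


omega^(omega*9 + omega^4*9):
In ordinal addition a term is absorbed by a following term of strictly larger exponent: 1 < 4, so omega*9 + omega^4*9 = omega^4*9.
omega raised to a CNF ordinal is a single CNF term: Result = omega^(omega^4*9)

omega^(omega^4*9)


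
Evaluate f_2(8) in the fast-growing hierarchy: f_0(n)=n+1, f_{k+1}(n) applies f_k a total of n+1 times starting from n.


f_2(8) = f_1^9(8)
f_1(m) = 2m + 1.
Iterating: f_1^k(n) = 2^k*(n+1) - 1.
f_2(8) = 2^9*(8+1) - 1 = 512*9 - 1 = 4607

4607


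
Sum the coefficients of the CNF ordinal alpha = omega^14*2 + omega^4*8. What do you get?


CNF: omega^14*2 + omega^4*8
Coefficients: 2 + 8 = 10

10


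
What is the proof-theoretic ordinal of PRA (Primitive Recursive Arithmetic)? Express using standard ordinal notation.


The proof-theoretic ordinal of PRA (Primitive Recursive Arithmetic) is a standard result in ordinal analysis.
This ordinal is the supremum of order types of primitive recursive well-orderings
that the theory can prove to be well-ordered.
For PRA (Primitive Recursive Arithmetic), the proof-theoretic ordinal is omega^omega.

omega^omega


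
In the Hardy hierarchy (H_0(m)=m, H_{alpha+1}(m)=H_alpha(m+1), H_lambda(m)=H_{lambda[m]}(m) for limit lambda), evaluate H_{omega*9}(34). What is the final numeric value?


H_{omega*9}(34):
For the Hardy hierarchy, H_{omega*k}(n) = 2^k * n.
2^9 = 512.
512 * 34 = 17408

17408


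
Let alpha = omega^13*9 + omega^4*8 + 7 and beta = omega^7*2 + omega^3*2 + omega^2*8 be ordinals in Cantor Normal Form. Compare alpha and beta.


Compare term by term from highest exponent:
alpha = omega^13*9 + omega^4*8 + 7
beta = omega^7*2 + omega^3*2 + omega^2*8
Term 1: alpha has omega^13*9, beta has omega^7*2
Term 2: alpha has omega^4*8, beta has omega^3*2
Term 3: alpha has omega^0*7, beta has omega^2*8
Result: alpha > beta

alpha > beta


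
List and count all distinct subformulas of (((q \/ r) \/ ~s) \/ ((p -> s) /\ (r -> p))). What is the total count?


Formula: (((q \/ r) \/ ~s) \/ ((p -> s) /\ (r -> p)))
Subformulas found:
  1. q
  2. s
  3. r
  4. p
  5. ~s
  6. (p -> s)
  7. (q \/ r)
  8. (r -> p)
  9. ((q \/ r) \/ ~s)
  10. ((p -> s) /\ (r -> p))
  11. (((q \/ r) \/ ~s) \/ ((p -> s) /\ (r -> p)))
Total distinct subformulas = 11

11


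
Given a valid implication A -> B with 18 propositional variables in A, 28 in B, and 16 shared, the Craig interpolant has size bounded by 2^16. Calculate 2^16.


Shared atoms = 16
Craig interpolant size bound = 2^16
= 65536

65536


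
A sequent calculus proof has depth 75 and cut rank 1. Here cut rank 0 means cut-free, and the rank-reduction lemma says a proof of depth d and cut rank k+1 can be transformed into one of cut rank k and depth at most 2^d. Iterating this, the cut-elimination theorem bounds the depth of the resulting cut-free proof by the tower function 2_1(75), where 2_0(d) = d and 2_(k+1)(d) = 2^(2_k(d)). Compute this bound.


Each rank reduction sends depth d to at most 2^d; cut rank r needs r reductions.
2_0(75) = 75
2_1(75) = 2^75 = 37778931862957161709568
Cut-free depth bound = 37778931862957161709568

37778931862957161709568


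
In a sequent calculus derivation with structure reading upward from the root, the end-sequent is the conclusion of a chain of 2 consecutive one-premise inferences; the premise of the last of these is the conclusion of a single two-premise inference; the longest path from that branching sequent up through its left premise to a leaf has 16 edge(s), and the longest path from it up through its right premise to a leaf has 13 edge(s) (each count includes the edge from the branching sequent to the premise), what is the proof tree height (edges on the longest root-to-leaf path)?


Longest path through the left premise: 16 edges (measured from the branching sequent)
Longest path through the right premise: 13 edges
Height of the subtree rooted at the branching sequent: max(16, 13) = 16
The branching sequent sits 2 edges above the root (the chain of one-premise inferences), so height = 16 + 2 = 18

18


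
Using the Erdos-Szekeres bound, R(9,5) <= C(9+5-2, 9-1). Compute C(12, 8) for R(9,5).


R(9,5) <= C(9+5-2, 9-1) = C(12, 8)
C(12, 8) = 12! / (8! * 4!)
= 495

495


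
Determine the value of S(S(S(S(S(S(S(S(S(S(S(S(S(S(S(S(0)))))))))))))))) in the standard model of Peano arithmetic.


Counting successors applied to 0:
16 applications of S to 0 = 16

16


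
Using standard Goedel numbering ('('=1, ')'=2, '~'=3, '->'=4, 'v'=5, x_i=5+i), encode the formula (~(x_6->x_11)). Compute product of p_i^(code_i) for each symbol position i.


Formula: (~(x_6->x_11))
Symbol codes: [1, 3, 1, 11, 4, 16, 2, 2]
Primes: [2, 3, 5, 7, 11, 13, 17, 19]
p_1^1 = 2^1 = 2
p_2^3 = 3^3 = 27
p_3^1 = 5^1 = 5
p_4^11 = 7^11 = 1977326743
p_5^4 = 11^4 = 14641
p_6^16 = 13^16 = 665416609183179841
p_7^2 = 17^2 = 289
p_8^2 = 19^2 = 361
Product = 542639778172468252563918234974035555890

542639778172468252563918234974035555890


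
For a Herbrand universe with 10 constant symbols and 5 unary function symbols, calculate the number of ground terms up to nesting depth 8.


Herbrand terms by depth:
Depth 0: 10 constants
Depth 1: 50 new terms (running total: 60)
Depth 2: 250 new terms (running total: 310)
Depth 3: 1250 new terms (running total: 1560)
Depth 4: 6250 new terms (running total: 7810)
Depth 5: 31250 new terms (running total: 39060)
Depth 6: 156250 new terms (running total: 195310)
Depth 7: 781250 new terms (running total: 976560)
Depth 8: 3906250 new terms (running total: 4882810)
Total distinct ground terms = 4882810

4882810


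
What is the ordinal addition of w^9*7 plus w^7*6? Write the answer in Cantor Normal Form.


Ordinal addition w^9*7 + w^7*6:
Leading exponent of alpha (9) > leading exponent of beta (7).
Since alpha's term has higher exponent than beta's leading term,
the sum is simply alpha followed by beta.
Result = w^9*7 + w^7*6

w^9*7 + w^7*6


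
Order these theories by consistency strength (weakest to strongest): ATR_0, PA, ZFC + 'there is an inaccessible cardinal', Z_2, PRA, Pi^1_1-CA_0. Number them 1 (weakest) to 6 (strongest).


Ordering by consistency strength:
1. PRA
2. PA
3. ATR_0
4. Pi^1_1-CA_0
5. Z_2
6. ZFC + 'there is an inaccessible cardinal'


ATR_0=3, PA=2, ZFC + 'there is an inaccessible cardinal'=6, Z_2=5, PRA=1, Pi^1_1-CA_0=4


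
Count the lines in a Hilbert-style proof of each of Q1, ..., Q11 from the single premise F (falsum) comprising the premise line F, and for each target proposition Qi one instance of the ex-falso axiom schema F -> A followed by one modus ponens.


Ex falso, line by line:
- 1 premise line (F)
- 11 targets, each needing 1 axiom instance (F -> Qi) + 1 MP = 2 lines: 2 * 11 = 22
Total = 1 + 22 = 23 lines.

23


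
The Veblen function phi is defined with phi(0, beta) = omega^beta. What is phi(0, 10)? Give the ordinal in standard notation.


phi(0, 10):
phi(0, beta) = omega^beta by definition.
phi(0, 10) = omega^10

omega^10


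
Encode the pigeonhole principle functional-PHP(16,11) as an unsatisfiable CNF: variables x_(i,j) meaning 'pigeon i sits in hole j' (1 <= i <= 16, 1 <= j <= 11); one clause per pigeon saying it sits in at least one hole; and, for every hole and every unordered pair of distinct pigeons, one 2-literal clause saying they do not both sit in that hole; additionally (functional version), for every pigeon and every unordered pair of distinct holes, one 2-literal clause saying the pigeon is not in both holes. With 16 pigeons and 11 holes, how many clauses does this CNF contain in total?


functional-PHP(16,11): 16 pigeons, 11 holes, 16*11 = 176 variables.
- pigeon clauses: one per pigeon -> 16 clauses
- hole clauses: 11 holes * C(16,2) = 11 * 120 -> 1320 clauses
- functional clauses: 16 pigeons * C(11,2) = 16 * 55 -> 880 clauses
Total clauses = 16 + 1320 + 880 = 2216

2216


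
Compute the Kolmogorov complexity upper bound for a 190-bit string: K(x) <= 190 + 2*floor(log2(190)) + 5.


floor(log2(190)) = 7
2 * 7 = 14
K(x) <= 190 + 14 + 5 = 209

209


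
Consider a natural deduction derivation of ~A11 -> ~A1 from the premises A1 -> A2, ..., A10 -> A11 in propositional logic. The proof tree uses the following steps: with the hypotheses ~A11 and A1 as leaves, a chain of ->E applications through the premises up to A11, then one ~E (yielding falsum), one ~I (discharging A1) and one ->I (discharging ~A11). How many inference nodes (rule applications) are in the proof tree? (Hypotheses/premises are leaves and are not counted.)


From hypothesis A1, 10 ->E steps along the 10 premises yield A11.
~E with hypothesis ~A11 gives falsum (1 node); ~I discharging A1 gives ~A1 (1 node); ->I discharging ~A11 gives the goal (1 node).
Total = 10 + 3 = 13 inference nodes.

13


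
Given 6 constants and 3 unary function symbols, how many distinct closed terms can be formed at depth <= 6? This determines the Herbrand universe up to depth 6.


Herbrand terms by depth:
Depth 0: 6 constants
Depth 1: 18 new terms (running total: 24)
Depth 2: 54 new terms (running total: 78)
Depth 3: 162 new terms (running total: 240)
Depth 4: 486 new terms (running total: 726)
Depth 5: 1458 new terms (running total: 2184)
Depth 6: 4374 new terms (running total: 6558)
Total distinct ground terms = 6558

6558


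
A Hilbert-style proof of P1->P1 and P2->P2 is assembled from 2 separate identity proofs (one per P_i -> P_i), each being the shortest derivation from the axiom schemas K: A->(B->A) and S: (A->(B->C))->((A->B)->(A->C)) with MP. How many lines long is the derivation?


The shortest proof of A->A from K and S in the Hilbert calculus has exactly 5 lines:
(1) K instance A->((A->A)->A), (2) S instance, (3) MP on 1,2, (4) K instance A->(A->A), (5) MP on 3,4.
For 2 independent identities: 2 * 5 = 10 lines total.

10


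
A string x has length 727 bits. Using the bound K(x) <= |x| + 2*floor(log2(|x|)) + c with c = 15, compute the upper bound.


floor(log2(727)) = 9
2 * 9 = 18
K(x) <= 727 + 18 + 15 = 760

760


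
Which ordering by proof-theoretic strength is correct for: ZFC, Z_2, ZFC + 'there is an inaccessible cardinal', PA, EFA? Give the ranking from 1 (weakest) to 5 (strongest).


Ordering by consistency strength:
1. EFA
2. PA
3. Z_2
4. ZFC
5. ZFC + 'there is an inaccessible cardinal'


ZFC=4, Z_2=3, ZFC + 'there is an inaccessible cardinal'=5, PA=2, EFA=1


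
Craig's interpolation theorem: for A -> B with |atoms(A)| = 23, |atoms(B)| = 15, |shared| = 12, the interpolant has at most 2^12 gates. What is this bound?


Shared atoms = 12
Craig interpolant size bound = 2^12
= 4096

4096


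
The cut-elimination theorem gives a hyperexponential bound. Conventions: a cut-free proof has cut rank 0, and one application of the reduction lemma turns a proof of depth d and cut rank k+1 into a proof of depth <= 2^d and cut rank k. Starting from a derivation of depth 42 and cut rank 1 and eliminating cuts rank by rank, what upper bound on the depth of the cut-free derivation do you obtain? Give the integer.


Each rank reduction sends depth d to at most 2^d; cut rank r needs r reductions.
2_0(42) = 42
2_1(42) = 2^42 = 4398046511104
Cut-free depth bound = 4398046511104

4398046511104


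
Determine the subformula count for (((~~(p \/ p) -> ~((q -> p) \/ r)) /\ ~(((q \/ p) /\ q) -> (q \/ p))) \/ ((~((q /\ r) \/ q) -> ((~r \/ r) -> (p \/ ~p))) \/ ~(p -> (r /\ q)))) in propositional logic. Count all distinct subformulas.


Formula: (((~~(p \/ p) -> ~((q -> p) \/ r)) /\ ~(((q \/ p) /\ q) -> (q \/ p))) \/ ((~((q /\ r) \/ q) -> ((~r \/ r) -> (p \/ ~p))) \/ ~(p -> (r /\ q))))
Subformulas found:
  1. r
  2. q
  3. p
  4. ~p
  5. ~r
  6. (p \/ p)
  7. (q \/ p)
  8. (q /\ r)
  9. (r /\ q)
  10. (q -> p)
  11. (p \/ ~p)
  12. (~r \/ r)
  13. ~(p \/ p)
  14. ~~(p \/ p)
  15. ((q -> p) \/ r)
  16. ((q \/ p) /\ q)
  17. ((q /\ r) \/ q)
  18. (p -> (r /\ q))
  19. ~(p -> (r /\ q))
  20. ~((q /\ r) \/ q)
  21. ~((q -> p) \/ r)
  22. ((~r \/ r) -> (p \/ ~p))
  23. (((q \/ p) /\ q) -> (q \/ p))
  24. ~(((q \/ p) /\ q) -> (q \/ p))
  25. (~~(p \/ p) -> ~((q -> p) \/ r))
  26. (~((q /\ r) \/ q) -> ((~r \/ r) -> (p \/ ~p)))
  27. ((~~(p \/ p) -> ~((q -> p) \/ r)) /\ ~(((q \/ p) /\ q) -> (q \/ p)))
  28. ((~((q /\ r) \/ q) -> ((~r \/ r) -> (p \/ ~p))) \/ ~(p -> (r /\ q)))
  29. (((~~(p \/ p) -> ~((q -> p) \/ r)) /\ ~(((q \/ p) /\ q) -> (q \/ p))) \/ ((~((q /\ r) \/ q) -> ((~r \/ r) -> (p \/ ~p))) \/ ~(p -> (r /\ q))))
Total distinct subformulas = 29

29


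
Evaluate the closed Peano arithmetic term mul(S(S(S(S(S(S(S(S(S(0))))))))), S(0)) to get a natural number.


mul(S^9(0), S^1(0)):
S^9(0) = 9
S^1(0) = 1
9 * 1 = 9

9


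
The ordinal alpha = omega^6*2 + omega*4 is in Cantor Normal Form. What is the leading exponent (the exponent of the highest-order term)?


CNF: omega^6*2 + omega*4
The leading term is omega^6*2, which has exponent 6.

6


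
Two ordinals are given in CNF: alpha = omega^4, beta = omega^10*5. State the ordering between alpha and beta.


Compare term by term from highest exponent:
alpha = omega^4
beta = omega^10*5
Term 1: alpha has omega^4*1, beta has omega^10*5
Result: alpha < beta

alpha < beta


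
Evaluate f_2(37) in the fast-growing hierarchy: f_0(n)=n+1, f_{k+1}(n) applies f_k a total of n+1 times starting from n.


f_2(37) = f_1^38(37)
f_1(m) = 2m + 1.
Iterating: f_1^k(n) = 2^k*(n+1) - 1.
f_2(37) = 2^38*(37+1) - 1 = 274877906944*38 - 1 = 10445360463871

10445360463871


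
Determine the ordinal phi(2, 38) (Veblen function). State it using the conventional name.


phi(2, 38):
phi(2, beta) = zeta_beta (the beta-th zeta number, fixed point of epsilon).
phi(2, 38) = zeta_38

zeta_38


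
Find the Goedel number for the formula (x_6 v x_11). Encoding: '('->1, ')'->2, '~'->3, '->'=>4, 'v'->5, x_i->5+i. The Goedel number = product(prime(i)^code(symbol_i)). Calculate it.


Formula: (x_6 v x_11)
Symbol codes: [1, 11, 5, 16, 2]
Primes: [2, 3, 5, 7, 11]
p_1^1 = 2^1 = 2
p_2^11 = 3^11 = 177147
p_3^5 = 5^5 = 3125
p_4^16 = 7^16 = 33232930569601
p_5^2 = 11^2 = 121
Product = 4452129925907413187418750

4452129925907413187418750


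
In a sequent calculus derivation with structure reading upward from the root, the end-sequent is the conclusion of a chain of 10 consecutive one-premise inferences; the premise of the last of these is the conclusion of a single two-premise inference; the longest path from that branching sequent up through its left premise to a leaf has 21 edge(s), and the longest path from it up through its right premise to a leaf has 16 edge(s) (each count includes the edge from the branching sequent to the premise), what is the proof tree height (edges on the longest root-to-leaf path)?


Longest path through the left premise: 21 edges (measured from the branching sequent)
Longest path through the right premise: 16 edges
Height of the subtree rooted at the branching sequent: max(21, 16) = 21
The branching sequent sits 10 edges above the root (the chain of one-premise inferences), so height = 21 + 10 = 31

31


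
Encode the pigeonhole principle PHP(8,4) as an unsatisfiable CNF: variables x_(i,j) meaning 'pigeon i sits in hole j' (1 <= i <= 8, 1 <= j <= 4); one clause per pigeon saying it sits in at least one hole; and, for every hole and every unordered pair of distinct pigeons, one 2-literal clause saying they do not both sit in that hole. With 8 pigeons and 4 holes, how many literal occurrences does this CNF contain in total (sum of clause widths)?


PHP(8,4): 8 pigeons, 4 holes, 8*4 = 32 variables.
- pigeon clauses: one per pigeon -> 8 clauses of width 4 -> 32 literals
- hole clauses: 4 holes * C(8,2) = 4 * 28 -> 112 clauses of width 2 -> 224 literals
Total literal occurrences = 32 + 224 = 256

256


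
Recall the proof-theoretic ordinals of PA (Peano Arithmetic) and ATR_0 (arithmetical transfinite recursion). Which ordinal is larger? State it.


Proof-theoretic ordinal of PA (Peano Arithmetic): epsilon_0
Proof-theoretic ordinal of ATR_0 (arithmetical transfinite recursion): Gamma_0
Comparing: epsilon_0 < Gamma_0.
The larger ordinal is Gamma_0 (from ATR_0 (arithmetical transfinite recursion)).

Gamma_0


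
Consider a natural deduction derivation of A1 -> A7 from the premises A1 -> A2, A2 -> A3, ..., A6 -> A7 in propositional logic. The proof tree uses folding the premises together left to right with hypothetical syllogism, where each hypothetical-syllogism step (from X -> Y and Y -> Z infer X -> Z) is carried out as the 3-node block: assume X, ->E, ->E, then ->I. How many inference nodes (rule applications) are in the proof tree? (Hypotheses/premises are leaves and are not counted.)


There are 6 premises in the chain. The first HS step combines premises 1 and 2; each further premise needs one more HS step.
So 6 premises require 6 - 1 = 5 hypothetical-syllogism steps.
Each HS step uses 3 inference nodes (->E, ->E, ->I).
5 * 3 = 15 total inference nodes.

15


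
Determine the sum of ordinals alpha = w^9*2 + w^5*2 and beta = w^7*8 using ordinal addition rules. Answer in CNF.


Ordinal addition (w^9*2 + w^5*2) + w^7*8:
alpha's leading term has exponent 9 > beta's exponent 7, so it survives.
alpha's tail term has exponent 5 < beta's exponent 7, so it is absorbed by beta.
In ordinal addition, any term followed by a strictly larger-exponent term is absorbed.
Result = w^9*2 + w^7*8

w^9*2 + w^7*8


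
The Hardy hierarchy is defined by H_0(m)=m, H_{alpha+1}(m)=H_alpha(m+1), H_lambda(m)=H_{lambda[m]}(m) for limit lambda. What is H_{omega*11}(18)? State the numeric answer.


H_{omega*11}(18):
For the Hardy hierarchy, H_{omega*k}(n) = 2^k * n.
2^11 = 2048.
2048 * 18 = 36864

36864


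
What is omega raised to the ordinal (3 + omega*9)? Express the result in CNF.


omega^(3 + omega*9):
In ordinal addition a term is absorbed by a following term of strictly larger exponent: 0 < 1, so 3 + omega*9 = omega*9.
omega raised to a CNF ordinal is a single CNF term: Result = omega^(omega*9)

omega^(omega*9)


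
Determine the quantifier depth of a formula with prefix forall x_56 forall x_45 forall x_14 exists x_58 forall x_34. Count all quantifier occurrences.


Quantifier prefix has 5 quantifier symbols.
Quantifier depth = 5

5


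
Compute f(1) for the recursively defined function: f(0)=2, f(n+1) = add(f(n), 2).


f(0) = 2
f(1) = add(f(0), 2) = add(2, 2) = 4


4


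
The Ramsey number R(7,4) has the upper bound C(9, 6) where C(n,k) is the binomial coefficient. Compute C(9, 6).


R(7,4) <= C(7+4-2, 7-1) = C(9, 6)
C(9, 6) = 9! / (6! * 3!)
= 84

84


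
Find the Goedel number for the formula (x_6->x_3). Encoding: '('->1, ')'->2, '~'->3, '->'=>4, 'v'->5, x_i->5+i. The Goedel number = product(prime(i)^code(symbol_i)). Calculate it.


Formula: (x_6->x_3)
Symbol codes: [1, 11, 4, 8, 2]
Primes: [2, 3, 5, 7, 11]
p_1^1 = 2^1 = 2
p_2^11 = 3^11 = 177147
p_3^4 = 5^4 = 625
p_4^8 = 7^8 = 5764801
p_5^2 = 11^2 = 121
Product = 154459101915483750

154459101915483750


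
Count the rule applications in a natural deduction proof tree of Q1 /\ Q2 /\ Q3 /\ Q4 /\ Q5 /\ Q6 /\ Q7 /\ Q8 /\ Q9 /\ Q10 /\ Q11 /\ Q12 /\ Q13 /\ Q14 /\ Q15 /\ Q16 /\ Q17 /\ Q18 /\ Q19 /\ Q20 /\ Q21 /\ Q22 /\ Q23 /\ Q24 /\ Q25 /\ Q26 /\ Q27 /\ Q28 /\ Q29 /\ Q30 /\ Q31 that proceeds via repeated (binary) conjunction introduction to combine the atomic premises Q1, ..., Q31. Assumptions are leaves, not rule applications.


The target conjunction has 31 conjuncts, i.e. 30 binary /\ connectives.
Each conjunction-intro joins two pieces, so 31 atoms require 31-1 = 30 applications.
Total inference nodes = 30

30


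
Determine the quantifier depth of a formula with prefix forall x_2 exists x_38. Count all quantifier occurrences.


Quantifier prefix has 2 quantifier symbols.
Quantifier depth = 2

2


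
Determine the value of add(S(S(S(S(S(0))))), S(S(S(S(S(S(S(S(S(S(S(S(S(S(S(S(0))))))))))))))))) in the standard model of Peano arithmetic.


add(S^5(0), S^16(0)):
S^5(0) = 5
S^16(0) = 16
5 + 16 = 21

21


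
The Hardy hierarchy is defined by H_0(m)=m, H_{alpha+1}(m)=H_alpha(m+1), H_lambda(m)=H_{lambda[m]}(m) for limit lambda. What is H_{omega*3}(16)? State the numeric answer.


H_{omega*3}(16):
For the Hardy hierarchy, H_{omega*k}(n) = 2^k * n.
2^3 = 8.
8 * 16 = 128

128


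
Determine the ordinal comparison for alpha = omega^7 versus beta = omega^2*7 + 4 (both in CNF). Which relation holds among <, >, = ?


Compare term by term from highest exponent:
alpha = omega^7
beta = omega^2*7 + 4
Term 1: alpha has omega^7*1, beta has omega^2*7
Term 2: alpha has omega^0*0, beta has omega^0*4
Result: alpha > beta

alpha > beta


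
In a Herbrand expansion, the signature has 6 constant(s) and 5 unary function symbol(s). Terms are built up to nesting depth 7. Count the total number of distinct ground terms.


Herbrand terms by depth:
Depth 0: 6 constants
Depth 1: 30 new terms (running total: 36)
Depth 2: 150 new terms (running total: 186)
Depth 3: 750 new terms (running total: 936)
Depth 4: 3750 new terms (running total: 4686)
Depth 5: 18750 new terms (running total: 23436)
Depth 6: 93750 new terms (running total: 117186)
Depth 7: 468750 new terms (running total: 585936)
Total distinct ground terms = 585936

585936


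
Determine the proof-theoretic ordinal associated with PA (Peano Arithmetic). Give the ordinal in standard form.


The proof-theoretic ordinal of PA (Peano Arithmetic) is a standard result in ordinal analysis.
This ordinal is the supremum of order types of primitive recursive well-orderings
that the theory can prove to be well-ordered.
For PA (Peano Arithmetic), the proof-theoretic ordinal is epsilon_0.

epsilon_0


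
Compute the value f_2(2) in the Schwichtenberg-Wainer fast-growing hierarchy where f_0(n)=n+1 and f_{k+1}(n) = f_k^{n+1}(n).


f_2(2) = f_1^3(2)
f_1(m) = 2m + 1.
Iterating: f_1^k(n) = 2^k*(n+1) - 1.
f_2(2) = 2^3*(2+1) - 1 = 8*3 - 1 = 23

23


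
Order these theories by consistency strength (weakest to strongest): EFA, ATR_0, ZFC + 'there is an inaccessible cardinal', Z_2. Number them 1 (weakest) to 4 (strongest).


Ordering by consistency strength:
1. EFA
2. ATR_0
3. Z_2
4. ZFC + 'there is an inaccessible cardinal'


EFA=1, ATR_0=2, ZFC + 'there is an inaccessible cardinal'=4, Z_2=3


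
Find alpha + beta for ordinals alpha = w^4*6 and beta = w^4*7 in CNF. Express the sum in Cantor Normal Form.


Ordinal addition w^4*6 + w^4*7:
Both terms have the same exponent 4.
w^e*c + w^e*d = w^e*(c+d).
Result = w^4*(6+7) = w^4*13

w^4*13


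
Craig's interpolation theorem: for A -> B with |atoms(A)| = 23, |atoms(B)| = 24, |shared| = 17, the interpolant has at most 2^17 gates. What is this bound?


Shared atoms = 17
Craig interpolant size bound = 2^17
= 131072

131072


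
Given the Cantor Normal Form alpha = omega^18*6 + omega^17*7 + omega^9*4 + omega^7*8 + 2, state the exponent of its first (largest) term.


CNF: omega^18*6 + omega^17*7 + omega^9*4 + omega^7*8 + 2
The leading term is omega^18*6, which has exponent 18.

18


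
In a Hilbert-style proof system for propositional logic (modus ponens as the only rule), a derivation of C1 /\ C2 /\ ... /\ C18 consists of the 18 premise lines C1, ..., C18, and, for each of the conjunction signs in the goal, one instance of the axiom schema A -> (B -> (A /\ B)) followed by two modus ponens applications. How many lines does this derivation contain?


Conjoining 18 premises:
- 18 premise lines
- the goal has 17 conjunction signs; each costs 1 axiom instance + 2 MP = 3 lines: 3 * 17 = 51
Total = 18 + 51 = 69 lines.

69


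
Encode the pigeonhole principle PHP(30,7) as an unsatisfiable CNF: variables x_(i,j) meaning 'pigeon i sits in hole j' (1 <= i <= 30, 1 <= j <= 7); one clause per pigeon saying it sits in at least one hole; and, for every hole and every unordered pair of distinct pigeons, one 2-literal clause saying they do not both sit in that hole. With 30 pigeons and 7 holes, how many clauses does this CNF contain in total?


PHP(30,7): 30 pigeons, 7 holes, 30*7 = 210 variables.
- pigeon clauses: one per pigeon -> 30 clauses
- hole clauses: 7 holes * C(30,2) = 7 * 435 -> 3045 clauses
Total clauses = 30 + 3045 = 3075

3075


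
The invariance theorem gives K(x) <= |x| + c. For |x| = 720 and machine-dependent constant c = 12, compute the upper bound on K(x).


K(x) <= |x| + c = 720 + 12 = 732

732


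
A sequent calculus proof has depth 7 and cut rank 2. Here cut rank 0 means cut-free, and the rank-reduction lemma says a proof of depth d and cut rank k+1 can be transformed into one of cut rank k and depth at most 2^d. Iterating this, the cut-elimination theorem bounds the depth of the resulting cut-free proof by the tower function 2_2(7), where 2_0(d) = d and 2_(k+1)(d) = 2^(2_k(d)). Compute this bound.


Each rank reduction sends depth d to at most 2^d; cut rank r needs r reductions.
2_0(7) = 7
2_1(7) = 2^7 = 128
2_2(7) = 2^128 = 340282366920938463463374607431768211456
Cut-free depth bound = 340282366920938463463374607431768211456

340282366920938463463374607431768211456


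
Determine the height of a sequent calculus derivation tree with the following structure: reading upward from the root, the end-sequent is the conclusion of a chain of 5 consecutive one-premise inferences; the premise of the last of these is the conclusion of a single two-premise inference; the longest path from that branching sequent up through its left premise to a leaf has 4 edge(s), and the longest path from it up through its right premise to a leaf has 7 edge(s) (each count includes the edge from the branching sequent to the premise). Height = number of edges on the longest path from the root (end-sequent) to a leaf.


Longest path through the left premise: 4 edges (measured from the branching sequent)
Longest path through the right premise: 7 edges
Height of the subtree rooted at the branching sequent: max(4, 7) = 7
The branching sequent sits 5 edges above the root (the chain of one-premise inferences), so height = 7 + 5 = 12

12


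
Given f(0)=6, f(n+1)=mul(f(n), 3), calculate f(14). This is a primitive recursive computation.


f(0) = 6
f(1) = mul(f(0), 3) = mul(6, 3) = 18
f(2) = mul(f(1), 3) = mul(18, 3) = 54
f(3) = mul(f(2), 3) = mul(54, 3) = 162
f(4) = mul(f(3), 3) = mul(162, 3) = 486
f(5) = mul(f(4), 3) = mul(486, 3) = 1458
f(6) = mul(f(5), 3) = mul(1458, 3) = 4374
f(7) = mul(f(6), 3) = mul(4374, 3) = 13122
f(8) = mul(f(7), 3) = mul(13122, 3) = 39366
f(9) = mul(f(8), 3) = mul(39366, 3) = 118098
f(10) = mul(f(9), 3) = mul(118098, 3) = 354294
f(11) = mul(f(10), 3) = mul(354294, 3) = 1062882
f(12) = mul(f(11), 3) = mul(1062882, 3) = 3188646
f(13) = mul(f(12), 3) = mul(3188646, 3) = 9565938
f(14) = mul(f(13), 3) = mul(9565938, 3) = 28697814


28697814
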